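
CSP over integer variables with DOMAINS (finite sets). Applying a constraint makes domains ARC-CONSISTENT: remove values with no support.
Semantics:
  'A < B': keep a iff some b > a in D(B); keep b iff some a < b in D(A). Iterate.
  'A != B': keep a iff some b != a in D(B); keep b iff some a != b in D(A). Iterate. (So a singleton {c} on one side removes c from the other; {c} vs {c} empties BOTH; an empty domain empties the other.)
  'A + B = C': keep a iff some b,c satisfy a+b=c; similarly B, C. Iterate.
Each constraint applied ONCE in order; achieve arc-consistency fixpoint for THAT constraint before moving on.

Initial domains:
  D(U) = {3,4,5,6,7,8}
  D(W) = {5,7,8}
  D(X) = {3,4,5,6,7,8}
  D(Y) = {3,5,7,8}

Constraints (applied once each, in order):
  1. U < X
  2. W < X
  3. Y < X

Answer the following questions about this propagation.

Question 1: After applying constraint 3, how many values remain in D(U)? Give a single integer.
Answer: 5

Derivation:
Constraint 1 (U < X) on D(U)={3,4,5,6,7,8} D(X)={3,4,5,6,7,8}: U {3,4,5,6,7,8}->{3,4,5,6,7}; X {3,4,5,6,7,8}->{4,5,6,7,8}
Constraint 2 (W < X) on D(W)={5,7,8} D(X)={4,5,6,7,8}: W {5,7,8}->{5,7}; X {4,5,6,7,8}->{6,7,8}
Constraint 3 (Y < X) on D(Y)={3,5,7,8} D(X)={6,7,8}: Y {3,5,7,8}->{3,5,7}
So after constraint 3: D(U)={3,4,5,6,7}, size = 5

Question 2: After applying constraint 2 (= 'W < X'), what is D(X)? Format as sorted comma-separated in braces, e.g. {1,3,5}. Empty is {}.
Answer: {6,7,8}

Derivation:
Constraint 1 (U < X) on D(U)={3,4,5,6,7,8} D(X)={3,4,5,6,7,8}: U {3,4,5,6,7,8}->{3,4,5,6,7}; X {3,4,5,6,7,8}->{4,5,6,7,8}
Constraint 2 (W < X) on D(W)={5,7,8} D(X)={4,5,6,7,8}: W {5,7,8}->{5,7}; X {4,5,6,7,8}->{6,7,8}
So after constraint 2: D(X) = {6,7,8}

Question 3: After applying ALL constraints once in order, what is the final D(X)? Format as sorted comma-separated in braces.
Constraint 1 (U < X) on D(U)={3,4,5,6,7,8} D(X)={3,4,5,6,7,8}: U {3,4,5,6,7,8}->{3,4,5,6,7}; X {3,4,5,6,7,8}->{4,5,6,7,8}
Constraint 2 (W < X) on D(W)={5,7,8} D(X)={4,5,6,7,8}: W {5,7,8}->{5,7}; X {4,5,6,7,8}->{6,7,8}
Constraint 3 (Y < X) on D(Y)={3,5,7,8} D(X)={6,7,8}: Y {3,5,7,8}->{3,5,7}
So after all 3 constraints: D(X) = {6,7,8}

Answer: {6,7,8}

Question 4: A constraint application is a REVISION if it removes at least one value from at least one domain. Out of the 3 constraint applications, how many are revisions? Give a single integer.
Constraint 1 (U < X) on D(U)={3,4,5,6,7,8} D(X)={3,4,5,6,7,8}: U {3,4,5,6,7,8}->{3,4,5,6,7}; X {3,4,5,6,7,8}->{4,5,6,7,8} => REVISION
Constraint 2 (W < X) on D(W)={5,7,8} D(X)={4,5,6,7,8}: W {5,7,8}->{5,7}; X {4,5,6,7,8}->{6,7,8} => REVISION
Constraint 3 (Y < X) on D(Y)={3,5,7,8} D(X)={6,7,8}: Y {3,5,7,8}->{3,5,7} => REVISION
Total revisions = 3

Answer: 3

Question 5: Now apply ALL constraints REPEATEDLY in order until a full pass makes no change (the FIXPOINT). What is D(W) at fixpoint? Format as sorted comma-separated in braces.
Answer: {5,7}

Derivation:
pass 0 (initial): D(W)={5,7,8}
pass 1: U {3,4,5,6,7,8}->{3,4,5,6,7}; W {5,7,8}->{5,7}; X {3,4,5,6,7,8}->{6,7,8}; Y {3,5,7,8}->{3,5,7}
pass 2: no change
Fixpoint after 2 passes: D(W) = {5,7}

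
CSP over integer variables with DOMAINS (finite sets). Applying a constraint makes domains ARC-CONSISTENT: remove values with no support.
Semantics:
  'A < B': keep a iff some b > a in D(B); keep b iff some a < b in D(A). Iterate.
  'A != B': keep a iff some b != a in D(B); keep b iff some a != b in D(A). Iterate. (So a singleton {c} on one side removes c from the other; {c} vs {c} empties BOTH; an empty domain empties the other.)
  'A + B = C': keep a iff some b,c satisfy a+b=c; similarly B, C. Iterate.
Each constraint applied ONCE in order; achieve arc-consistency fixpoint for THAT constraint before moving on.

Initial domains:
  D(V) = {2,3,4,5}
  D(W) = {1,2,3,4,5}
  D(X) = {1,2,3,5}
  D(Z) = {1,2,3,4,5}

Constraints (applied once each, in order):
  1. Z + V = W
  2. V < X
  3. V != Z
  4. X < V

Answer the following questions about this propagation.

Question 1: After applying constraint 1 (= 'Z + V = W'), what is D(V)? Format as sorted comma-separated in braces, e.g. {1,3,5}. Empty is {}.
Answer: {2,3,4}

Derivation:
Constraint 1 (Z + V = W) on D(Z)={1,2,3,4,5} D(V)={2,3,4,5} D(W)={1,2,3,4,5}: Z {1,2,3,4,5}->{1,2,3}; V {2,3,4,5}->{2,3,4}; W {1,2,3,4,5}->{3,4,5}
So after constraint 1: D(V) = {2,3,4}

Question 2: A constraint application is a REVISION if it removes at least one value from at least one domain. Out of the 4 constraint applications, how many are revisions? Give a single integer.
Answer: 3

Derivation:
Constraint 1 (Z + V = W) on D(Z)={1,2,3,4,5} D(V)={2,3,4,5} D(W)={1,2,3,4,5}: Z {1,2,3,4,5}->{1,2,3}; V {2,3,4,5}->{2,3,4}; W {1,2,3,4,5}->{3,4,5} => REVISION
Constraint 2 (V < X) on D(V)={2,3,4} D(X)={1,2,3,5}: X {1,2,3,5}->{3,5} => REVISION
Constraint 3 (V != Z) on D(V)={2,3,4} D(Z)={1,2,3}: no change => not a revision
Constraint 4 (X < V) on D(X)={3,5} D(V)={2,3,4}: X {3,5}->{3}; V {2,3,4}->{4} => REVISION
Total revisions = 3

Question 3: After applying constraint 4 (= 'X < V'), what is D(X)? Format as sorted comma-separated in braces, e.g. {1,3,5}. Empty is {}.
Answer: {3}

Derivation:
Constraint 1 (Z + V = W) on D(Z)={1,2,3,4,5} D(V)={2,3,4,5} D(W)={1,2,3,4,5}: Z {1,2,3,4,5}->{1,2,3}; V {2,3,4,5}->{2,3,4}; W {1,2,3,4,5}->{3,4,5}
Constraint 2 (V < X) on D(V)={2,3,4} D(X)={1,2,3,5}: X {1,2,3,5}->{3,5}
Constraint 3 (V != Z) on D(V)={2,3,4} D(Z)={1,2,3}: no change
Constraint 4 (X < V) on D(X)={3,5} D(V)={2,3,4}: X {3,5}->{3}; V {2,3,4}->{4}
So after constraint 4: D(X) = {3}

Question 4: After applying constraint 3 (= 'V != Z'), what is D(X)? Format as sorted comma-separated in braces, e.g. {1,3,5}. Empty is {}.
Answer: {3,5}

Derivation:
Constraint 1 (Z + V = W) on D(Z)={1,2,3,4,5} D(V)={2,3,4,5} D(W)={1,2,3,4,5}: Z {1,2,3,4,5}->{1,2,3}; V {2,3,4,5}->{2,3,4}; W {1,2,3,4,5}->{3,4,5}
Constraint 2 (V < X) on D(V)={2,3,4} D(X)={1,2,3,5}: X {1,2,3,5}->{3,5}
Constraint 3 (V != Z) on D(V)={2,3,4} D(Z)={1,2,3}: no change
So after constraint 3: D(X) = {3,5}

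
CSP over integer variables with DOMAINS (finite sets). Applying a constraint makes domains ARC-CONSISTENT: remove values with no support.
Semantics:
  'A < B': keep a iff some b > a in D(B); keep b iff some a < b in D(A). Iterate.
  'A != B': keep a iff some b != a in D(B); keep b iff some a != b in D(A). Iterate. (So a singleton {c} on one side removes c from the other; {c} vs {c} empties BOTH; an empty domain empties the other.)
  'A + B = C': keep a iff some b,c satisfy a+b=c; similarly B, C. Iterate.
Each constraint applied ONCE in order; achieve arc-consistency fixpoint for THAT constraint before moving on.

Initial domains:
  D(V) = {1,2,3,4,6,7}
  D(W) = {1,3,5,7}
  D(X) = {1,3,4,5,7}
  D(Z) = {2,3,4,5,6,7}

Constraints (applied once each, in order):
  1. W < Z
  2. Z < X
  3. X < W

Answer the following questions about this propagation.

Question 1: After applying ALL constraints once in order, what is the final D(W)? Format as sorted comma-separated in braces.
Constraint 1 (W < Z) on D(W)={1,3,5,7} D(Z)={2,3,4,5,6,7}: W {1,3,5,7}->{1,3,5}
Constraint 2 (Z < X) on D(Z)={2,3,4,5,6,7} D(X)={1,3,4,5,7}: Z {2,3,4,5,6,7}->{2,3,4,5,6}; X {1,3,4,5,7}->{3,4,5,7}
Constraint 3 (X < W) on D(X)={3,4,5,7} D(W)={1,3,5}: X {3,4,5,7}->{3,4}; W {1,3,5}->{5}
So after all 3 constraints: D(W) = {5}

Answer: {5}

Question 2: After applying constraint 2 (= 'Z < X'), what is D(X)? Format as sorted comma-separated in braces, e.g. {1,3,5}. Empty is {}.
Constraint 1 (W < Z) on D(W)={1,3,5,7} D(Z)={2,3,4,5,6,7}: W {1,3,5,7}->{1,3,5}
Constraint 2 (Z < X) on D(Z)={2,3,4,5,6,7} D(X)={1,3,4,5,7}: Z {2,3,4,5,6,7}->{2,3,4,5,6}; X {1,3,4,5,7}->{3,4,5,7}
So after constraint 2: D(X) = {3,4,5,7}

Answer: {3,4,5,7}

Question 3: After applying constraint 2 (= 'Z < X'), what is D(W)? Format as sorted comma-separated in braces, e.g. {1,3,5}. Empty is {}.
Answer: {1,3,5}

Derivation:
Constraint 1 (W < Z) on D(W)={1,3,5,7} D(Z)={2,3,4,5,6,7}: W {1,3,5,7}->{1,3,5}
Constraint 2 (Z < X) on D(Z)={2,3,4,5,6,7} D(X)={1,3,4,5,7}: Z {2,3,4,5,6,7}->{2,3,4,5,6}; X {1,3,4,5,7}->{3,4,5,7}
So after constraint 2: D(W) = {1,3,5}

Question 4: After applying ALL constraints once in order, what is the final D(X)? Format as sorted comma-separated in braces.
Answer: {3,4}

Derivation:
Constraint 1 (W < Z) on D(W)={1,3,5,7} D(Z)={2,3,4,5,6,7}: W {1,3,5,7}->{1,3,5}
Constraint 2 (Z < X) on D(Z)={2,3,4,5,6,7} D(X)={1,3,4,5,7}: Z {2,3,4,5,6,7}->{2,3,4,5,6}; X {1,3,4,5,7}->{3,4,5,7}
Constraint 3 (X < W) on D(X)={3,4,5,7} D(W)={1,3,5}: X {3,4,5,7}->{3,4}; W {1,3,5}->{5}
So after all 3 constraints: D(X) = {3,4}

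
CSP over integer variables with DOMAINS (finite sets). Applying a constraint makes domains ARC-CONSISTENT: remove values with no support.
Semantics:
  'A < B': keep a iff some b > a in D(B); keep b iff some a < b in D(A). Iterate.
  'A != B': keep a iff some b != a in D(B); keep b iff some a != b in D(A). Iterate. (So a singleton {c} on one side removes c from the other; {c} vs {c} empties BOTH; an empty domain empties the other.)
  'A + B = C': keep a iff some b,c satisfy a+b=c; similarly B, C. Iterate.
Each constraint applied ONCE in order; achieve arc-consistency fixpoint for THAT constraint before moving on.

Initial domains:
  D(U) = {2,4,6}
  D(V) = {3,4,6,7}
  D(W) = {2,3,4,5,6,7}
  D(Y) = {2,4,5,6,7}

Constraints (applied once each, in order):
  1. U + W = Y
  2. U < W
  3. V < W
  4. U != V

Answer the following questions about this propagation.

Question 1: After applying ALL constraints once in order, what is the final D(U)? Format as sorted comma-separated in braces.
Answer: {2,4}

Derivation:
Constraint 1 (U + W = Y) on D(U)={2,4,6} D(W)={2,3,4,5,6,7} D(Y)={2,4,5,6,7}: U {2,4,6}->{2,4}; W {2,3,4,5,6,7}->{2,3,4,5}; Y {2,4,5,6,7}->{4,5,6,7}
Constraint 2 (U < W) on D(U)={2,4} D(W)={2,3,4,5}: W {2,3,4,5}->{3,4,5}
Constraint 3 (V < W) on D(V)={3,4,6,7} D(W)={3,4,5}: V {3,4,6,7}->{3,4}; W {3,4,5}->{4,5}
Constraint 4 (U != V) on D(U)={2,4} D(V)={3,4}: no change
So after all 4 constraints: D(U) = {2,4}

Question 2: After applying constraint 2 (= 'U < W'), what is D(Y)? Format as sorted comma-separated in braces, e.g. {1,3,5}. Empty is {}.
Constraint 1 (U + W = Y) on D(U)={2,4,6} D(W)={2,3,4,5,6,7} D(Y)={2,4,5,6,7}: U {2,4,6}->{2,4}; W {2,3,4,5,6,7}->{2,3,4,5}; Y {2,4,5,6,7}->{4,5,6,7}
Constraint 2 (U < W) on D(U)={2,4} D(W)={2,3,4,5}: W {2,3,4,5}->{3,4,5}
So after constraint 2: D(Y) = {4,5,6,7}

Answer: {4,5,6,7}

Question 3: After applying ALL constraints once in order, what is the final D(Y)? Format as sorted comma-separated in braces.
Constraint 1 (U + W = Y) on D(U)={2,4,6} D(W)={2,3,4,5,6,7} D(Y)={2,4,5,6,7}: U {2,4,6}->{2,4}; W {2,3,4,5,6,7}->{2,3,4,5}; Y {2,4,5,6,7}->{4,5,6,7}
Constraint 2 (U < W) on D(U)={2,4} D(W)={2,3,4,5}: W {2,3,4,5}->{3,4,5}
Constraint 3 (V < W) on D(V)={3,4,6,7} D(W)={3,4,5}: V {3,4,6,7}->{3,4}; W {3,4,5}->{4,5}
Constraint 4 (U != V) on D(U)={2,4} D(V)={3,4}: no change
So after all 4 constraints: D(Y) = {4,5,6,7}

Answer: {4,5,6,7}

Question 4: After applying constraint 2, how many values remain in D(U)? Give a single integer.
Answer: 2

Derivation:
Constraint 1 (U + W = Y) on D(U)={2,4,6} D(W)={2,3,4,5,6,7} D(Y)={2,4,5,6,7}: U {2,4,6}->{2,4}; W {2,3,4,5,6,7}->{2,3,4,5}; Y {2,4,5,6,7}->{4,5,6,7}
Constraint 2 (U < W) on D(U)={2,4} D(W)={2,3,4,5}: W {2,3,4,5}->{3,4,5}
So after constraint 2: D(U)={2,4}, size = 2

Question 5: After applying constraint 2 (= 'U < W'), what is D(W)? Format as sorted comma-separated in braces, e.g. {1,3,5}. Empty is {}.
Answer: {3,4,5}

Derivation:
Constraint 1 (U + W = Y) on D(U)={2,4,6} D(W)={2,3,4,5,6,7} D(Y)={2,4,5,6,7}: U {2,4,6}->{2,4}; W {2,3,4,5,6,7}->{2,3,4,5}; Y {2,4,5,6,7}->{4,5,6,7}
Constraint 2 (U < W) on D(U)={2,4} D(W)={2,3,4,5}: W {2,3,4,5}->{3,4,5}
So after constraint 2: D(W) = {3,4,5}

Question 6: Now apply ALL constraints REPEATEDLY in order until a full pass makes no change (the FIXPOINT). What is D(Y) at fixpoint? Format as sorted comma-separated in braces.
pass 0 (initial): D(Y)={2,4,5,6,7}
pass 1: U {2,4,6}->{2,4}; V {3,4,6,7}->{3,4}; W {2,3,4,5,6,7}->{4,5}; Y {2,4,5,6,7}->{4,5,6,7}
pass 2: U {2,4}->{2}; Y {4,5,6,7}->{6,7}
pass 3: no change
Fixpoint after 3 passes: D(Y) = {6,7}

Answer: {6,7}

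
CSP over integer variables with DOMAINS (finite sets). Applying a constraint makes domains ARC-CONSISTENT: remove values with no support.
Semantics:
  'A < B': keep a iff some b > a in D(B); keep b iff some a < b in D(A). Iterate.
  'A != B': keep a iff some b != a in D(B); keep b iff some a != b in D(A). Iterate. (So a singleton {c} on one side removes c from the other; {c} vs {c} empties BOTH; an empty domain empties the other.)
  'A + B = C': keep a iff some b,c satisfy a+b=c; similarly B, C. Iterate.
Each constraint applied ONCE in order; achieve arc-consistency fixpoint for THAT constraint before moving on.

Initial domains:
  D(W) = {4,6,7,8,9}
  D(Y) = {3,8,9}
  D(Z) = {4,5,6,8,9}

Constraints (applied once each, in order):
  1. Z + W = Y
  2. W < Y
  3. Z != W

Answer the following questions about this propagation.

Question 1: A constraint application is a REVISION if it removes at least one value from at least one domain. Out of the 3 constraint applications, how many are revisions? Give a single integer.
Constraint 1 (Z + W = Y) on D(Z)={4,5,6,8,9} D(W)={4,6,7,8,9} D(Y)={3,8,9}: Z {4,5,6,8,9}->{4,5}; W {4,6,7,8,9}->{4}; Y {3,8,9}->{8,9} => REVISION
Constraint 2 (W < Y) on D(W)={4} D(Y)={8,9}: no change => not a revision
Constraint 3 (Z != W) on D(Z)={4,5} D(W)={4}: Z {4,5}->{5} => REVISION
Total revisions = 2

Answer: 2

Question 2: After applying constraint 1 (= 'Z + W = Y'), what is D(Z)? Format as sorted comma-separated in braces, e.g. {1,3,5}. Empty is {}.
Answer: {4,5}

Derivation:
Constraint 1 (Z + W = Y) on D(Z)={4,5,6,8,9} D(W)={4,6,7,8,9} D(Y)={3,8,9}: Z {4,5,6,8,9}->{4,5}; W {4,6,7,8,9}->{4}; Y {3,8,9}->{8,9}
So after constraint 1: D(Z) = {4,5}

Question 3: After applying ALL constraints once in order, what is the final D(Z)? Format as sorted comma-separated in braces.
Constraint 1 (Z + W = Y) on D(Z)={4,5,6,8,9} D(W)={4,6,7,8,9} D(Y)={3,8,9}: Z {4,5,6,8,9}->{4,5}; W {4,6,7,8,9}->{4}; Y {3,8,9}->{8,9}
Constraint 2 (W < Y) on D(W)={4} D(Y)={8,9}: no change
Constraint 3 (Z != W) on D(Z)={4,5} D(W)={4}: Z {4,5}->{5}
So after all 3 constraints: D(Z) = {5}

Answer: {5}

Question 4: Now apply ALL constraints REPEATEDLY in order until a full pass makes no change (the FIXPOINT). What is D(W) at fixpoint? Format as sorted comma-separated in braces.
Answer: {4}

Derivation:
pass 0 (initial): D(W)={4,6,7,8,9}
pass 1: W {4,6,7,8,9}->{4}; Y {3,8,9}->{8,9}; Z {4,5,6,8,9}->{5}
pass 2: Y {8,9}->{9}
pass 3: no change
Fixpoint after 3 passes: D(W) = {4}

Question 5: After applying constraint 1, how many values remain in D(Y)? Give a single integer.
Constraint 1 (Z + W = Y) on D(Z)={4,5,6,8,9} D(W)={4,6,7,8,9} D(Y)={3,8,9}: Z {4,5,6,8,9}->{4,5}; W {4,6,7,8,9}->{4}; Y {3,8,9}->{8,9}
So after constraint 1: D(Y)={8,9}, size = 2

Answer: 2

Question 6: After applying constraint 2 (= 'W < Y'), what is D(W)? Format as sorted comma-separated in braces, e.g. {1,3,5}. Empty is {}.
Constraint 1 (Z + W = Y) on D(Z)={4,5,6,8,9} D(W)={4,6,7,8,9} D(Y)={3,8,9}: Z {4,5,6,8,9}->{4,5}; W {4,6,7,8,9}->{4}; Y {3,8,9}->{8,9}
Constraint 2 (W < Y) on D(W)={4} D(Y)={8,9}: no change
So after constraint 2: D(W) = {4}

Answer: {4}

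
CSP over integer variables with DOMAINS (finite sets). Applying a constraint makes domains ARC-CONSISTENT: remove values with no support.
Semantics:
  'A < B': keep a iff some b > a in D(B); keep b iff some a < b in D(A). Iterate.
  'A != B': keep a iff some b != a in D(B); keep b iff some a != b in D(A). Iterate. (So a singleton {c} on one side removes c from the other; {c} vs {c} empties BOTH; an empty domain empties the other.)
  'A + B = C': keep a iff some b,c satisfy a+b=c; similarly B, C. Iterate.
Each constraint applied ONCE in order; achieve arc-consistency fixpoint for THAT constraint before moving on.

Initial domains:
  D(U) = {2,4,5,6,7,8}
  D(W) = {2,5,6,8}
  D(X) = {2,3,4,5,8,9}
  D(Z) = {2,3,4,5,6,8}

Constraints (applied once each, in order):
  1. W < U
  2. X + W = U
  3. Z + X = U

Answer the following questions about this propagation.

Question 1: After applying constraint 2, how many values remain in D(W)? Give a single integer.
Answer: 3

Derivation:
Constraint 1 (W < U) on D(W)={2,5,6,8} D(U)={2,4,5,6,7,8}: W {2,5,6,8}->{2,5,6}; U {2,4,5,6,7,8}->{4,5,6,7,8}
Constraint 2 (X + W = U) on D(X)={2,3,4,5,8,9} D(W)={2,5,6} D(U)={4,5,6,7,8}: X {2,3,4,5,8,9}->{2,3,4,5}
So after constraint 2: D(W)={2,5,6}, size = 3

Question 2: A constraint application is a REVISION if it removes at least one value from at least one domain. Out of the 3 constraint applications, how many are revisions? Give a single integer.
Constraint 1 (W < U) on D(W)={2,5,6,8} D(U)={2,4,5,6,7,8}: W {2,5,6,8}->{2,5,6}; U {2,4,5,6,7,8}->{4,5,6,7,8} => REVISION
Constraint 2 (X + W = U) on D(X)={2,3,4,5,8,9} D(W)={2,5,6} D(U)={4,5,6,7,8}: X {2,3,4,5,8,9}->{2,3,4,5} => REVISION
Constraint 3 (Z + X = U) on D(Z)={2,3,4,5,6,8} D(X)={2,3,4,5} D(U)={4,5,6,7,8}: Z {2,3,4,5,6,8}->{2,3,4,5,6} => REVISION
Total revisions = 3

Answer: 3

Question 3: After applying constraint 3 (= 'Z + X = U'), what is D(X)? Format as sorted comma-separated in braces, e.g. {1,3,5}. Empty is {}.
Answer: {2,3,4,5}

Derivation:
Constraint 1 (W < U) on D(W)={2,5,6,8} D(U)={2,4,5,6,7,8}: W {2,5,6,8}->{2,5,6}; U {2,4,5,6,7,8}->{4,5,6,7,8}
Constraint 2 (X + W = U) on D(X)={2,3,4,5,8,9} D(W)={2,5,6} D(U)={4,5,6,7,8}: X {2,3,4,5,8,9}->{2,3,4,5}
Constraint 3 (Z + X = U) on D(Z)={2,3,4,5,6,8} D(X)={2,3,4,5} D(U)={4,5,6,7,8}: Z {2,3,4,5,6,8}->{2,3,4,5,6}
So after constraint 3: D(X) = {2,3,4,5}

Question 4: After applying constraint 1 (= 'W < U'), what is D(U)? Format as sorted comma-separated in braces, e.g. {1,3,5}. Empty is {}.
Answer: {4,5,6,7,8}

Derivation:
Constraint 1 (W < U) on D(W)={2,5,6,8} D(U)={2,4,5,6,7,8}: W {2,5,6,8}->{2,5,6}; U {2,4,5,6,7,8}->{4,5,6,7,8}
So after constraint 1: D(U) = {4,5,6,7,8}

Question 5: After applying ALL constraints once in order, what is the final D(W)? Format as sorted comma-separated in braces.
Answer: {2,5,6}

Derivation:
Constraint 1 (W < U) on D(W)={2,5,6,8} D(U)={2,4,5,6,7,8}: W {2,5,6,8}->{2,5,6}; U {2,4,5,6,7,8}->{4,5,6,7,8}
Constraint 2 (X + W = U) on D(X)={2,3,4,5,8,9} D(W)={2,5,6} D(U)={4,5,6,7,8}: X {2,3,4,5,8,9}->{2,3,4,5}
Constraint 3 (Z + X = U) on D(Z)={2,3,4,5,6,8} D(X)={2,3,4,5} D(U)={4,5,6,7,8}: Z {2,3,4,5,6,8}->{2,3,4,5,6}
So after all 3 constraints: D(W) = {2,5,6}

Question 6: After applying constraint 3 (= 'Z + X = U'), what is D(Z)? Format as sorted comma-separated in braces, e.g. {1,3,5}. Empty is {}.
Constraint 1 (W < U) on D(W)={2,5,6,8} D(U)={2,4,5,6,7,8}: W {2,5,6,8}->{2,5,6}; U {2,4,5,6,7,8}->{4,5,6,7,8}
Constraint 2 (X + W = U) on D(X)={2,3,4,5,8,9} D(W)={2,5,6} D(U)={4,5,6,7,8}: X {2,3,4,5,8,9}->{2,3,4,5}
Constraint 3 (Z + X = U) on D(Z)={2,3,4,5,6,8} D(X)={2,3,4,5} D(U)={4,5,6,7,8}: Z {2,3,4,5,6,8}->{2,3,4,5,6}
So after constraint 3: D(Z) = {2,3,4,5,6}

Answer: {2,3,4,5,6}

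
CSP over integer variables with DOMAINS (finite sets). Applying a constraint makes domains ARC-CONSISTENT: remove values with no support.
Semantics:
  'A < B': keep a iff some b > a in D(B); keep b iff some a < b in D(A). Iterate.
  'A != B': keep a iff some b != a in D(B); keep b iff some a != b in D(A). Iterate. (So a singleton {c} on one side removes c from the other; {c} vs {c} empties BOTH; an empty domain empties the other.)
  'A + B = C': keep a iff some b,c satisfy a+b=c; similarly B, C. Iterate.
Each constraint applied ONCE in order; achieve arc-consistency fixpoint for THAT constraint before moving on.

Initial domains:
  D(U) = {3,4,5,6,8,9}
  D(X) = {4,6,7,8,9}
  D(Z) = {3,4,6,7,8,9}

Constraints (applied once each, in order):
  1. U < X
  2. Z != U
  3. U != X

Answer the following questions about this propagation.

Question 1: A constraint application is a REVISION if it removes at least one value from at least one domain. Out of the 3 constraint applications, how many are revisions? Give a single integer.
Constraint 1 (U < X) on D(U)={3,4,5,6,8,9} D(X)={4,6,7,8,9}: U {3,4,5,6,8,9}->{3,4,5,6,8} => REVISION
Constraint 2 (Z != U) on D(Z)={3,4,6,7,8,9} D(U)={3,4,5,6,8}: no change => not a revision
Constraint 3 (U != X) on D(U)={3,4,5,6,8} D(X)={4,6,7,8,9}: no change => not a revision
Total revisions = 1

Answer: 1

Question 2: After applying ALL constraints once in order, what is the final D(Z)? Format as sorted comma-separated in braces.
Constraint 1 (U < X) on D(U)={3,4,5,6,8,9} D(X)={4,6,7,8,9}: U {3,4,5,6,8,9}->{3,4,5,6,8}
Constraint 2 (Z != U) on D(Z)={3,4,6,7,8,9} D(U)={3,4,5,6,8}: no change
Constraint 3 (U != X) on D(U)={3,4,5,6,8} D(X)={4,6,7,8,9}: no change
So after all 3 constraints: D(Z) = {3,4,6,7,8,9}

Answer: {3,4,6,7,8,9}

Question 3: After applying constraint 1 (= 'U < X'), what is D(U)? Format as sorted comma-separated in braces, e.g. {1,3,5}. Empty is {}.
Answer: {3,4,5,6,8}

Derivation:
Constraint 1 (U < X) on D(U)={3,4,5,6,8,9} D(X)={4,6,7,8,9}: U {3,4,5,6,8,9}->{3,4,5,6,8}
So after constraint 1: D(U) = {3,4,5,6,8}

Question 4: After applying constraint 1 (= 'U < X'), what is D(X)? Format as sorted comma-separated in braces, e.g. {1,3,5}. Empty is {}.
Constraint 1 (U < X) on D(U)={3,4,5,6,8,9} D(X)={4,6,7,8,9}: U {3,4,5,6,8,9}->{3,4,5,6,8}
So after constraint 1: D(X) = {4,6,7,8,9}

Answer: {4,6,7,8,9}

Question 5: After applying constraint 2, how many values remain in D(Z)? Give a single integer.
Answer: 6

Derivation:
Constraint 1 (U < X) on D(U)={3,4,5,6,8,9} D(X)={4,6,7,8,9}: U {3,4,5,6,8,9}->{3,4,5,6,8}
Constraint 2 (Z != U) on D(Z)={3,4,6,7,8,9} D(U)={3,4,5,6,8}: no change
So after constraint 2: D(Z)={3,4,6,7,8,9}, size = 6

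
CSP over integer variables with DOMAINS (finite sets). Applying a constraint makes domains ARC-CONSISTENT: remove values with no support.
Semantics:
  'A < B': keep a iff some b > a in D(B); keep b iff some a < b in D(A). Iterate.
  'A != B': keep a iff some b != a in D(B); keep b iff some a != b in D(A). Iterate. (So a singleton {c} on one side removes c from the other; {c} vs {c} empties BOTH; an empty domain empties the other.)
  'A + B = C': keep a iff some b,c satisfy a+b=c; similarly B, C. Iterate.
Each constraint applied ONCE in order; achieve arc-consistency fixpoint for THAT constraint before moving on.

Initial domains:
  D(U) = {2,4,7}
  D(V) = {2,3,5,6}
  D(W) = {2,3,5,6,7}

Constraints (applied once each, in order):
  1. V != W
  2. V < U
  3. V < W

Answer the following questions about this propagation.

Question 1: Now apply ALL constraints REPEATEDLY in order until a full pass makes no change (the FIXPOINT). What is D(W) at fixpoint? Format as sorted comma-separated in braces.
pass 0 (initial): D(W)={2,3,5,6,7}
pass 1: U {2,4,7}->{4,7}; W {2,3,5,6,7}->{3,5,6,7}
pass 2: no change
Fixpoint after 2 passes: D(W) = {3,5,6,7}

Answer: {3,5,6,7}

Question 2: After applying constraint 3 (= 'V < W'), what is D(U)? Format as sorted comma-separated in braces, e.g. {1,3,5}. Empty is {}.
Constraint 1 (V != W) on D(V)={2,3,5,6} D(W)={2,3,5,6,7}: no change
Constraint 2 (V < U) on D(V)={2,3,5,6} D(U)={2,4,7}: U {2,4,7}->{4,7}
Constraint 3 (V < W) on D(V)={2,3,5,6} D(W)={2,3,5,6,7}: W {2,3,5,6,7}->{3,5,6,7}
So after constraint 3: D(U) = {4,7}

Answer: {4,7}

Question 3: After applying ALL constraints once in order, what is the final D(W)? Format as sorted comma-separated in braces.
Answer: {3,5,6,7}

Derivation:
Constraint 1 (V != W) on D(V)={2,3,5,6} D(W)={2,3,5,6,7}: no change
Constraint 2 (V < U) on D(V)={2,3,5,6} D(U)={2,4,7}: U {2,4,7}->{4,7}
Constraint 3 (V < W) on D(V)={2,3,5,6} D(W)={2,3,5,6,7}: W {2,3,5,6,7}->{3,5,6,7}
So after all 3 constraints: D(W) = {3,5,6,7}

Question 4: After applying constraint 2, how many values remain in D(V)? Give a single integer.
Answer: 4

Derivation:
Constraint 1 (V != W) on D(V)={2,3,5,6} D(W)={2,3,5,6,7}: no change
Constraint 2 (V < U) on D(V)={2,3,5,6} D(U)={2,4,7}: U {2,4,7}->{4,7}
So after constraint 2: D(V)={2,3,5,6}, size = 4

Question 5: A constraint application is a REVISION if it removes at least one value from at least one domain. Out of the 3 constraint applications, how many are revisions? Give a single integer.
Answer: 2

Derivation:
Constraint 1 (V != W) on D(V)={2,3,5,6} D(W)={2,3,5,6,7}: no change => not a revision
Constraint 2 (V < U) on D(V)={2,3,5,6} D(U)={2,4,7}: U {2,4,7}->{4,7} => REVISION
Constraint 3 (V < W) on D(V)={2,3,5,6} D(W)={2,3,5,6,7}: W {2,3,5,6,7}->{3,5,6,7} => REVISION
Total revisions = 2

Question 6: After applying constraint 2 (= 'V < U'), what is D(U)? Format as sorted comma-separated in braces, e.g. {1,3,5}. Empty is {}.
Answer: {4,7}

Derivation:
Constraint 1 (V != W) on D(V)={2,3,5,6} D(W)={2,3,5,6,7}: no change
Constraint 2 (V < U) on D(V)={2,3,5,6} D(U)={2,4,7}: U {2,4,7}->{4,7}
So after constraint 2: D(U) = {4,7}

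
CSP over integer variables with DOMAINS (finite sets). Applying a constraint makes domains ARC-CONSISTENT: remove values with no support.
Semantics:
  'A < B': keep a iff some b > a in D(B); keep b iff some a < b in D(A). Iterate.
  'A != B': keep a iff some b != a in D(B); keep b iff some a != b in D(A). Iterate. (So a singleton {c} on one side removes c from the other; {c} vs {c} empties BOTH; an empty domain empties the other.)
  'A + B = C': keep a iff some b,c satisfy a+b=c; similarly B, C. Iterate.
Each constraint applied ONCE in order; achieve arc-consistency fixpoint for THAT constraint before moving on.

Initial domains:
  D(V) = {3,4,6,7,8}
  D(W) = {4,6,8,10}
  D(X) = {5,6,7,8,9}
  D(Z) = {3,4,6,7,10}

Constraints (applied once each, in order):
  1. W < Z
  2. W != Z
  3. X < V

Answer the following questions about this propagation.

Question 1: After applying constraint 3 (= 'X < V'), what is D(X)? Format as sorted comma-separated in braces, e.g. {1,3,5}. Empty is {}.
Constraint 1 (W < Z) on D(W)={4,6,8,10} D(Z)={3,4,6,7,10}: W {4,6,8,10}->{4,6,8}; Z {3,4,6,7,10}->{6,7,10}
Constraint 2 (W != Z) on D(W)={4,6,8} D(Z)={6,7,10}: no change
Constraint 3 (X < V) on D(X)={5,6,7,8,9} D(V)={3,4,6,7,8}: X {5,6,7,8,9}->{5,6,7}; V {3,4,6,7,8}->{6,7,8}
So after constraint 3: D(X) = {5,6,7}

Answer: {5,6,7}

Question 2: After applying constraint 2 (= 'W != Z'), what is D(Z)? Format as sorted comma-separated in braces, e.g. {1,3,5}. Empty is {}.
Constraint 1 (W < Z) on D(W)={4,6,8,10} D(Z)={3,4,6,7,10}: W {4,6,8,10}->{4,6,8}; Z {3,4,6,7,10}->{6,7,10}
Constraint 2 (W != Z) on D(W)={4,6,8} D(Z)={6,7,10}: no change
So after constraint 2: D(Z) = {6,7,10}

Answer: {6,7,10}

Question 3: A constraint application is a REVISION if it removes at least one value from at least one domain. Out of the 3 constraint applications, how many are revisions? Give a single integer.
Constraint 1 (W < Z) on D(W)={4,6,8,10} D(Z)={3,4,6,7,10}: W {4,6,8,10}->{4,6,8}; Z {3,4,6,7,10}->{6,7,10} => REVISION
Constraint 2 (W != Z) on D(W)={4,6,8} D(Z)={6,7,10}: no change => not a revision
Constraint 3 (X < V) on D(X)={5,6,7,8,9} D(V)={3,4,6,7,8}: X {5,6,7,8,9}->{5,6,7}; V {3,4,6,7,8}->{6,7,8} => REVISION
Total revisions = 2

Answer: 2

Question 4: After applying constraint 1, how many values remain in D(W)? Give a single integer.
Constraint 1 (W < Z) on D(W)={4,6,8,10} D(Z)={3,4,6,7,10}: W {4,6,8,10}->{4,6,8}; Z {3,4,6,7,10}->{6,7,10}
So after constraint 1: D(W)={4,6,8}, size = 3

Answer: 3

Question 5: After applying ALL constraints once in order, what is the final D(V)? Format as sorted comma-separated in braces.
Constraint 1 (W < Z) on D(W)={4,6,8,10} D(Z)={3,4,6,7,10}: W {4,6,8,10}->{4,6,8}; Z {3,4,6,7,10}->{6,7,10}
Constraint 2 (W != Z) on D(W)={4,6,8} D(Z)={6,7,10}: no change
Constraint 3 (X < V) on D(X)={5,6,7,8,9} D(V)={3,4,6,7,8}: X {5,6,7,8,9}->{5,6,7}; V {3,4,6,7,8}->{6,7,8}
So after all 3 constraints: D(V) = {6,7,8}

Answer: {6,7,8}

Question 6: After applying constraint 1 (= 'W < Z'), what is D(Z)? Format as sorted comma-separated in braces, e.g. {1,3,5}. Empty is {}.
Constraint 1 (W < Z) on D(W)={4,6,8,10} D(Z)={3,4,6,7,10}: W {4,6,8,10}->{4,6,8}; Z {3,4,6,7,10}->{6,7,10}
So after constraint 1: D(Z) = {6,7,10}

Answer: {6,7,10}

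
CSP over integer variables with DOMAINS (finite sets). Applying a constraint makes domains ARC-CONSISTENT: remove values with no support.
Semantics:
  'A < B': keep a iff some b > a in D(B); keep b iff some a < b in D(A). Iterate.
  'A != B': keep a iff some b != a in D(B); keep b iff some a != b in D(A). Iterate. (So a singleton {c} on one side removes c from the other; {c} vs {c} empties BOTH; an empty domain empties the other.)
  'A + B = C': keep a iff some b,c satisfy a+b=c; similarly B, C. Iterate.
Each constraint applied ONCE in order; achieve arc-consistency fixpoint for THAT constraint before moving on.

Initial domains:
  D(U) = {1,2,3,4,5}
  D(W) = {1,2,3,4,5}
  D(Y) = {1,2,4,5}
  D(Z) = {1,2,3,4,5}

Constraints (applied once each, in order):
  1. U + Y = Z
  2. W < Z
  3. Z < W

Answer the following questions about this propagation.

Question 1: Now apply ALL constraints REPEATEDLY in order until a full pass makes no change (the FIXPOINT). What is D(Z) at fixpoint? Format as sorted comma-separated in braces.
Answer: {}

Derivation:
pass 0 (initial): D(Z)={1,2,3,4,5}
pass 1: U {1,2,3,4,5}->{1,2,3,4}; W {1,2,3,4,5}->{3,4}; Y {1,2,4,5}->{1,2,4}; Z {1,2,3,4,5}->{2,3}
pass 2: U {1,2,3,4}->{1,2}; W {3,4}->{}; Y {1,2,4}->{1,2}; Z {2,3}->{}
pass 3: U {1,2}->{}; Y {1,2}->{}
pass 4: no change
Fixpoint after 4 passes: D(Z) = {}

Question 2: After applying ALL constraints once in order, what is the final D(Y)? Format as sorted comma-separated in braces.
Answer: {1,2,4}

Derivation:
Constraint 1 (U + Y = Z) on D(U)={1,2,3,4,5} D(Y)={1,2,4,5} D(Z)={1,2,3,4,5}: U {1,2,3,4,5}->{1,2,3,4}; Y {1,2,4,5}->{1,2,4}; Z {1,2,3,4,5}->{2,3,4,5}
Constraint 2 (W < Z) on D(W)={1,2,3,4,5} D(Z)={2,3,4,5}: W {1,2,3,4,5}->{1,2,3,4}
Constraint 3 (Z < W) on D(Z)={2,3,4,5} D(W)={1,2,3,4}: Z {2,3,4,5}->{2,3}; W {1,2,3,4}->{3,4}
So after all 3 constraints: D(Y) = {1,2,4}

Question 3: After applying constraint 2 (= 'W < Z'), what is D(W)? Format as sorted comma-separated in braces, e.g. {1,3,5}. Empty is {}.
Constraint 1 (U + Y = Z) on D(U)={1,2,3,4,5} D(Y)={1,2,4,5} D(Z)={1,2,3,4,5}: U {1,2,3,4,5}->{1,2,3,4}; Y {1,2,4,5}->{1,2,4}; Z {1,2,3,4,5}->{2,3,4,5}
Constraint 2 (W < Z) on D(W)={1,2,3,4,5} D(Z)={2,3,4,5}: W {1,2,3,4,5}->{1,2,3,4}
So after constraint 2: D(W) = {1,2,3,4}

Answer: {1,2,3,4}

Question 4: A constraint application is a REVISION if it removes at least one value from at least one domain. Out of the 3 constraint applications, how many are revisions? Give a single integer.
Constraint 1 (U + Y = Z) on D(U)={1,2,3,4,5} D(Y)={1,2,4,5} D(Z)={1,2,3,4,5}: U {1,2,3,4,5}->{1,2,3,4}; Y {1,2,4,5}->{1,2,4}; Z {1,2,3,4,5}->{2,3,4,5} => REVISION
Constraint 2 (W < Z) on D(W)={1,2,3,4,5} D(Z)={2,3,4,5}: W {1,2,3,4,5}->{1,2,3,4} => REVISION
Constraint 3 (Z < W) on D(Z)={2,3,4,5} D(W)={1,2,3,4}: Z {2,3,4,5}->{2,3}; W {1,2,3,4}->{3,4} => REVISION
Total revisions = 3

Answer: 3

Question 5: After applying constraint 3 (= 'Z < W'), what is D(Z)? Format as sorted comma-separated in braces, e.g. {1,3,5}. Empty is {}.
Constraint 1 (U + Y = Z) on D(U)={1,2,3,4,5} D(Y)={1,2,4,5} D(Z)={1,2,3,4,5}: U {1,2,3,4,5}->{1,2,3,4}; Y {1,2,4,5}->{1,2,4}; Z {1,2,3,4,5}->{2,3,4,5}
Constraint 2 (W < Z) on D(W)={1,2,3,4,5} D(Z)={2,3,4,5}: W {1,2,3,4,5}->{1,2,3,4}
Constraint 3 (Z < W) on D(Z)={2,3,4,5} D(W)={1,2,3,4}: Z {2,3,4,5}->{2,3}; W {1,2,3,4}->{3,4}
So after constraint 3: D(Z) = {2,3}

Answer: {2,3}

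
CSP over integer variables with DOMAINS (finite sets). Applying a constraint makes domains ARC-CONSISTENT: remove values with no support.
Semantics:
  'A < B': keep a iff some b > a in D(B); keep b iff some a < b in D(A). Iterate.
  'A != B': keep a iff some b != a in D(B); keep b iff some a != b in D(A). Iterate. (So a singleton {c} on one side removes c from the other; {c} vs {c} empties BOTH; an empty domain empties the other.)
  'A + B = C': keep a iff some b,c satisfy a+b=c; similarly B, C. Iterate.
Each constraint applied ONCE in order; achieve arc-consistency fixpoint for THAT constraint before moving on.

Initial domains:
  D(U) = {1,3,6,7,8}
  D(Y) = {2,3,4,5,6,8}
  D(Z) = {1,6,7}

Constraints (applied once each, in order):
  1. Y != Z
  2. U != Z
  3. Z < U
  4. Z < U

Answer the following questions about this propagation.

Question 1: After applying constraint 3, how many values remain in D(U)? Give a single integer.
Constraint 1 (Y != Z) on D(Y)={2,3,4,5,6,8} D(Z)={1,6,7}: no change
Constraint 2 (U != Z) on D(U)={1,3,6,7,8} D(Z)={1,6,7}: no change
Constraint 3 (Z < U) on D(Z)={1,6,7} D(U)={1,3,6,7,8}: U {1,3,6,7,8}->{3,6,7,8}
So after constraint 3: D(U)={3,6,7,8}, size = 4

Answer: 4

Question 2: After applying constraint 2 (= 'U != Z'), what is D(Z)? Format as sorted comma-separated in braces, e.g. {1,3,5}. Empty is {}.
Answer: {1,6,7}

Derivation:
Constraint 1 (Y != Z) on D(Y)={2,3,4,5,6,8} D(Z)={1,6,7}: no change
Constraint 2 (U != Z) on D(U)={1,3,6,7,8} D(Z)={1,6,7}: no change
So after constraint 2: D(Z) = {1,6,7}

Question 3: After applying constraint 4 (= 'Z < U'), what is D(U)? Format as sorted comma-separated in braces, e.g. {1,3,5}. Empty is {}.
Answer: {3,6,7,8}

Derivation:
Constraint 1 (Y != Z) on D(Y)={2,3,4,5,6,8} D(Z)={1,6,7}: no change
Constraint 2 (U != Z) on D(U)={1,3,6,7,8} D(Z)={1,6,7}: no change
Constraint 3 (Z < U) on D(Z)={1,6,7} D(U)={1,3,6,7,8}: U {1,3,6,7,8}->{3,6,7,8}
Constraint 4 (Z < U) on D(Z)={1,6,7} D(U)={3,6,7,8}: no change
So after constraint 4: D(U) = {3,6,7,8}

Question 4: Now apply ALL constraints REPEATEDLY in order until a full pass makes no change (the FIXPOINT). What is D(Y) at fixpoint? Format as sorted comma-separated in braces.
pass 0 (initial): D(Y)={2,3,4,5,6,8}
pass 1: U {1,3,6,7,8}->{3,6,7,8}
pass 2: no change
Fixpoint after 2 passes: D(Y) = {2,3,4,5,6,8}

Answer: {2,3,4,5,6,8}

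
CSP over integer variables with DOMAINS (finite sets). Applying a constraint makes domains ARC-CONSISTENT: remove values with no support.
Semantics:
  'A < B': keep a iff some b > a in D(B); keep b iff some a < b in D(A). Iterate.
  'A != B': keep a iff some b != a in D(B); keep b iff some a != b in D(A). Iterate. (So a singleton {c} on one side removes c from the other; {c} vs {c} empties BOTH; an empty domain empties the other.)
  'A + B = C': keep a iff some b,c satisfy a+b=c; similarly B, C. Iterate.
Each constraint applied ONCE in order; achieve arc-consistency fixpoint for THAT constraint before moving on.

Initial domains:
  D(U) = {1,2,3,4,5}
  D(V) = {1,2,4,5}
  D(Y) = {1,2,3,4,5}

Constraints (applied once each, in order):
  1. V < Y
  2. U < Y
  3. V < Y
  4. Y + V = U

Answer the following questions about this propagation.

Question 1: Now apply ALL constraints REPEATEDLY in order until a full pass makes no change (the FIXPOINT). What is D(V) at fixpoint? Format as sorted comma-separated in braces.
Answer: {}

Derivation:
pass 0 (initial): D(V)={1,2,4,5}
pass 1: U {1,2,3,4,5}->{3,4}; V {1,2,4,5}->{1,2}; Y {1,2,3,4,5}->{2,3}
pass 2: U {3,4}->{}; V {1,2}->{}; Y {2,3}->{}
pass 3: no change
Fixpoint after 3 passes: D(V) = {}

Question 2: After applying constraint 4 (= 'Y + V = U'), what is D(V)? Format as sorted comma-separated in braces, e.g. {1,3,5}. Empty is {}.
Answer: {1,2}

Derivation:
Constraint 1 (V < Y) on D(V)={1,2,4,5} D(Y)={1,2,3,4,5}: V {1,2,4,5}->{1,2,4}; Y {1,2,3,4,5}->{2,3,4,5}
Constraint 2 (U < Y) on D(U)={1,2,3,4,5} D(Y)={2,3,4,5}: U {1,2,3,4,5}->{1,2,3,4}
Constraint 3 (V < Y) on D(V)={1,2,4} D(Y)={2,3,4,5}: no change
Constraint 4 (Y + V = U) on D(Y)={2,3,4,5} D(V)={1,2,4} D(U)={1,2,3,4}: Y {2,3,4,5}->{2,3}; V {1,2,4}->{1,2}; U {1,2,3,4}->{3,4}
So after constraint 4: D(V) = {1,2}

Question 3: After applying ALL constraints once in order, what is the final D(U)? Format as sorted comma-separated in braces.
Constraint 1 (V < Y) on D(V)={1,2,4,5} D(Y)={1,2,3,4,5}: V {1,2,4,5}->{1,2,4}; Y {1,2,3,4,5}->{2,3,4,5}
Constraint 2 (U < Y) on D(U)={1,2,3,4,5} D(Y)={2,3,4,5}: U {1,2,3,4,5}->{1,2,3,4}
Constraint 3 (V < Y) on D(V)={1,2,4} D(Y)={2,3,4,5}: no change
Constraint 4 (Y + V = U) on D(Y)={2,3,4,5} D(V)={1,2,4} D(U)={1,2,3,4}: Y {2,3,4,5}->{2,3}; V {1,2,4}->{1,2}; U {1,2,3,4}->{3,4}
So after all 4 constraints: D(U) = {3,4}

Answer: {3,4}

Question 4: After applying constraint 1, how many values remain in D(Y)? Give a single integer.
Constraint 1 (V < Y) on D(V)={1,2,4,5} D(Y)={1,2,3,4,5}: V {1,2,4,5}->{1,2,4}; Y {1,2,3,4,5}->{2,3,4,5}
So after constraint 1: D(Y)={2,3,4,5}, size = 4

Answer: 4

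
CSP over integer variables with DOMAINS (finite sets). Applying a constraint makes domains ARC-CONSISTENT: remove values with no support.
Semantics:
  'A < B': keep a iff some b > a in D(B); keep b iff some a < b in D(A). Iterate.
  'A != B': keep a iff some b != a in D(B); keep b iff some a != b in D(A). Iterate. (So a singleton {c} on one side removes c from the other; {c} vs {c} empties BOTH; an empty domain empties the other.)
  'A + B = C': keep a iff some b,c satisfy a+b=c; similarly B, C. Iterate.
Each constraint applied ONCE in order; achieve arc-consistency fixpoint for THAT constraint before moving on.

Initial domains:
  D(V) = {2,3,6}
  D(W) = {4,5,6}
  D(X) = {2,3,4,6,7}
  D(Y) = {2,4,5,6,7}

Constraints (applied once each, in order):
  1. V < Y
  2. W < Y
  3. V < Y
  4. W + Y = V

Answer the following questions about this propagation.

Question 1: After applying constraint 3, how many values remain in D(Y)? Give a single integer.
Constraint 1 (V < Y) on D(V)={2,3,6} D(Y)={2,4,5,6,7}: Y {2,4,5,6,7}->{4,5,6,7}
Constraint 2 (W < Y) on D(W)={4,5,6} D(Y)={4,5,6,7}: Y {4,5,6,7}->{5,6,7}
Constraint 3 (V < Y) on D(V)={2,3,6} D(Y)={5,6,7}: no change
So after constraint 3: D(Y)={5,6,7}, size = 3

Answer: 3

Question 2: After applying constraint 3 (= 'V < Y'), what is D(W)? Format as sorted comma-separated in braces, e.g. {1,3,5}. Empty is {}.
Answer: {4,5,6}

Derivation:
Constraint 1 (V < Y) on D(V)={2,3,6} D(Y)={2,4,5,6,7}: Y {2,4,5,6,7}->{4,5,6,7}
Constraint 2 (W < Y) on D(W)={4,5,6} D(Y)={4,5,6,7}: Y {4,5,6,7}->{5,6,7}
Constraint 3 (V < Y) on D(V)={2,3,6} D(Y)={5,6,7}: no change
So after constraint 3: D(W) = {4,5,6}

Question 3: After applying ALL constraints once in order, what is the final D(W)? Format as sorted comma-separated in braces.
Answer: {}

Derivation:
Constraint 1 (V < Y) on D(V)={2,3,6} D(Y)={2,4,5,6,7}: Y {2,4,5,6,7}->{4,5,6,7}
Constraint 2 (W < Y) on D(W)={4,5,6} D(Y)={4,5,6,7}: Y {4,5,6,7}->{5,6,7}
Constraint 3 (V < Y) on D(V)={2,3,6} D(Y)={5,6,7}: no change
Constraint 4 (W + Y = V) on D(W)={4,5,6} D(Y)={5,6,7} D(V)={2,3,6}: W {4,5,6}->{}; Y {5,6,7}->{}; V {2,3,6}->{}
So after all 4 constraints: D(W) = {}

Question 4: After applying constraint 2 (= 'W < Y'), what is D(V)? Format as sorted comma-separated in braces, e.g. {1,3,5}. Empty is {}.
Constraint 1 (V < Y) on D(V)={2,3,6} D(Y)={2,4,5,6,7}: Y {2,4,5,6,7}->{4,5,6,7}
Constraint 2 (W < Y) on D(W)={4,5,6} D(Y)={4,5,6,7}: Y {4,5,6,7}->{5,6,7}
So after constraint 2: D(V) = {2,3,6}

Answer: {2,3,6}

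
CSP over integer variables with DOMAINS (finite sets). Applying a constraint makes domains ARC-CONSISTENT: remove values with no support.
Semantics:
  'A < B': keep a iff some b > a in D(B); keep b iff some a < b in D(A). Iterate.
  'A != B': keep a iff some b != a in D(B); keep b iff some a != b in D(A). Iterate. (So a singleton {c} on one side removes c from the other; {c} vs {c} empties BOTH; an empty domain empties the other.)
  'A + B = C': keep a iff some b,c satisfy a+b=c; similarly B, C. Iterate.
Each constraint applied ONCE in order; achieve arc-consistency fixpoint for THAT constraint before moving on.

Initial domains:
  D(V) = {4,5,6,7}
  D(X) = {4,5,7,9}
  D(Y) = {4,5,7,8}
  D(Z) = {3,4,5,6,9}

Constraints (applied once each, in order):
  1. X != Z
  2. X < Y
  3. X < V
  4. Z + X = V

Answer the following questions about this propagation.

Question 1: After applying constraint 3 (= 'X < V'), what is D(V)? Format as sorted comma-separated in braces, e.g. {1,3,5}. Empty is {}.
Constraint 1 (X != Z) on D(X)={4,5,7,9} D(Z)={3,4,5,6,9}: no change
Constraint 2 (X < Y) on D(X)={4,5,7,9} D(Y)={4,5,7,8}: X {4,5,7,9}->{4,5,7}; Y {4,5,7,8}->{5,7,8}
Constraint 3 (X < V) on D(X)={4,5,7} D(V)={4,5,6,7}: X {4,5,7}->{4,5}; V {4,5,6,7}->{5,6,7}
So after constraint 3: D(V) = {5,6,7}

Answer: {5,6,7}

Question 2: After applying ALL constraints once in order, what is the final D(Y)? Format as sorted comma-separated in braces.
Answer: {5,7,8}

Derivation:
Constraint 1 (X != Z) on D(X)={4,5,7,9} D(Z)={3,4,5,6,9}: no change
Constraint 2 (X < Y) on D(X)={4,5,7,9} D(Y)={4,5,7,8}: X {4,5,7,9}->{4,5,7}; Y {4,5,7,8}->{5,7,8}
Constraint 3 (X < V) on D(X)={4,5,7} D(V)={4,5,6,7}: X {4,5,7}->{4,5}; V {4,5,6,7}->{5,6,7}
Constraint 4 (Z + X = V) on D(Z)={3,4,5,6,9} D(X)={4,5} D(V)={5,6,7}: Z {3,4,5,6,9}->{3}; X {4,5}->{4}; V {5,6,7}->{7}
So after all 4 constraints: D(Y) = {5,7,8}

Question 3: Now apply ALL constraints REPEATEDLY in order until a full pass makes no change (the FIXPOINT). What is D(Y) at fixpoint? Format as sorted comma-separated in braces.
pass 0 (initial): D(Y)={4,5,7,8}
pass 1: V {4,5,6,7}->{7}; X {4,5,7,9}->{4}; Y {4,5,7,8}->{5,7,8}; Z {3,4,5,6,9}->{3}
pass 2: no change
Fixpoint after 2 passes: D(Y) = {5,7,8}

Answer: {5,7,8}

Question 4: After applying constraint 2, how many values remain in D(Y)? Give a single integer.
Answer: 3

Derivation:
Constraint 1 (X != Z) on D(X)={4,5,7,9} D(Z)={3,4,5,6,9}: no change
Constraint 2 (X < Y) on D(X)={4,5,7,9} D(Y)={4,5,7,8}: X {4,5,7,9}->{4,5,7}; Y {4,5,7,8}->{5,7,8}
So after constraint 2: D(Y)={5,7,8}, size = 3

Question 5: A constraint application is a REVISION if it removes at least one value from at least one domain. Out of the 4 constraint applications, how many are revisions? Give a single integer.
Answer: 3

Derivation:
Constraint 1 (X != Z) on D(X)={4,5,7,9} D(Z)={3,4,5,6,9}: no change => not a revision
Constraint 2 (X < Y) on D(X)={4,5,7,9} D(Y)={4,5,7,8}: X {4,5,7,9}->{4,5,7}; Y {4,5,7,8}->{5,7,8} => REVISION
Constraint 3 (X < V) on D(X)={4,5,7} D(V)={4,5,6,7}: X {4,5,7}->{4,5}; V {4,5,6,7}->{5,6,7} => REVISION
Constraint 4 (Z + X = V) on D(Z)={3,4,5,6,9} D(X)={4,5} D(V)={5,6,7}: Z {3,4,5,6,9}->{3}; X {4,5}->{4}; V {5,6,7}->{7} => REVISION
Total revisions = 3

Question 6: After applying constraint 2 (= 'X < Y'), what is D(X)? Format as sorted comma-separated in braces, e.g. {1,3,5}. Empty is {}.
Constraint 1 (X != Z) on D(X)={4,5,7,9} D(Z)={3,4,5,6,9}: no change
Constraint 2 (X < Y) on D(X)={4,5,7,9} D(Y)={4,5,7,8}: X {4,5,7,9}->{4,5,7}; Y {4,5,7,8}->{5,7,8}
So after constraint 2: D(X) = {4,5,7}

Answer: {4,5,7}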